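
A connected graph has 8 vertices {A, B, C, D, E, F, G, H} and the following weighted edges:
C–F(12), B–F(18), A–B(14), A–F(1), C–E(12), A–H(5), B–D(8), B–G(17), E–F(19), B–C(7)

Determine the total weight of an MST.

62

Prim's algorithm from C:
Step 1: cheapest edge leaving the tree is B–C (7); add B.
Step 2: cheapest edge leaving the tree is B–D (8); add D.
Step 3: cheapest edge leaving the tree is C–E (12); add E.
Step 4: cheapest edge leaving the tree is C–F (12); add F.
Step 5: cheapest edge leaving the tree is A–F (1); add A.
Step 6: cheapest edge leaving the tree is A–H (5); add H.
Step 7: cheapest edge leaving the tree is B–G (17); add G.
MST edges: B–C, B–D, C–E, C–F, A–F, A–H, B–G; total weight 7+8+12+12+1+5+17 = 62.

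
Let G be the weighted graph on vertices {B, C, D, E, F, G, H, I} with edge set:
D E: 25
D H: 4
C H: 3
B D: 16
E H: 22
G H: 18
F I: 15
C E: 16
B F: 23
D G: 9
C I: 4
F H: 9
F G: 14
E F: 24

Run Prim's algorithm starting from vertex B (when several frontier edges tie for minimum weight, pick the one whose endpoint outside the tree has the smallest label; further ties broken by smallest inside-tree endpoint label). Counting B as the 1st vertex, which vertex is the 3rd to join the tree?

H

Prim's algorithm from B:
Step 1: cheapest edge leaving the tree is B D (16); add D.
Step 2: cheapest edge leaving the tree is D H (4); add H.
Step 3: cheapest edge leaving the tree is C H (3); add C.
Step 4: cheapest edge leaving the tree is C I (4); add I.
Step 5: cheapest edge leaving the tree is F H (9); add F.
Step 6: cheapest edge leaving the tree is D G (9); add G.
Step 7: cheapest edge leaving the tree is C E (16); add E.
Vertex order: B, D, H, C, I, F, G, E. The 3rd vertex is H.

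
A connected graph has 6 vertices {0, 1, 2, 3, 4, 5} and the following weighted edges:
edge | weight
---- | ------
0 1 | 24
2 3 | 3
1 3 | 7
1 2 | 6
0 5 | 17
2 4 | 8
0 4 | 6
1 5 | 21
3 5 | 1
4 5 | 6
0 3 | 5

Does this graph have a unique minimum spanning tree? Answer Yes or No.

Kruskal: consider edges lightest-first.
3 5 (1): add. Components now {0} {1} {2} {3,5} {4}
2 3 (3): add. Components now {0} {1} {2,3,5} {4}
0 3 (5): add. Components now {0,2,3,5} {1} {4}
0 4 (6): add. Components now {0,2,3,4,5} {1}
1 2 (6): add. Components now {0,1,2,3,4,5}
Non-tree edge 4 5 has weight 6, equal to the heaviest edge on its tree cycle — swapping gives another MST of the same weight. Not unique.

No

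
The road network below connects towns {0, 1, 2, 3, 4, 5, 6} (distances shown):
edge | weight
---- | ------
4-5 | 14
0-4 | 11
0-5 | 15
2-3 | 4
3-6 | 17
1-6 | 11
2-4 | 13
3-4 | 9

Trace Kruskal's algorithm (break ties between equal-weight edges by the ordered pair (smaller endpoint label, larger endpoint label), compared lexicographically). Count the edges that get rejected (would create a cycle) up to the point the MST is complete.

2

Kruskal's algorithm — process edges by increasing weight (ties by edge label):
2-3 (4): add — endpoints in different components.
3-4 (9): add — endpoints in different components.
0-4 (11): add — endpoints in different components.
1-6 (11): add — endpoints in different components.
2-4 (13): skip — 2 and 4 already connected.
4-5 (14): add — endpoints in different components.
0-5 (15): skip — 0 and 5 already connected.
3-6 (17): add — endpoints in different components.
Edges rejected before the tree was complete: 2.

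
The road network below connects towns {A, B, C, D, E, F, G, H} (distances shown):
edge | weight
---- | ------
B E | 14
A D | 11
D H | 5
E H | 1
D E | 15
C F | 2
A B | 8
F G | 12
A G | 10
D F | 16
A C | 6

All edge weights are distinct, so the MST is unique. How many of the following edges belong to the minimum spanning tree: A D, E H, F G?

2

Sort edges by weight, then run Kruskal:
E H (1): add — endpoints in different components.
C F (2): add — endpoints in different components.
D H (5): add — endpoints in different components.
A C (6): add — endpoints in different components.
A B (8): add — endpoints in different components.
A G (10): add — endpoints in different components.
A D (11): add — endpoints in different components.
MST edge set: {E H, C F, D H, A C, A B, A G, A D}.
Of the listed edges, {A D, E H} are in the MST → 2.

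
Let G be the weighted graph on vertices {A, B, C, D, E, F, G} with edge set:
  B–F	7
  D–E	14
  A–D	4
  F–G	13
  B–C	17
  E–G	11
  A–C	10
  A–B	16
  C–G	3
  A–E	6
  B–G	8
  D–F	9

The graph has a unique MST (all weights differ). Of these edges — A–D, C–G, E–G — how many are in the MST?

Sort edges by weight, then run Kruskal:
C–G (3): add — endpoints in different components.
A–D (4): add — endpoints in different components.
A–E (6): add — endpoints in different components.
B–F (7): add — endpoints in different components.
B–G (8): add — endpoints in different components.
D–F (9): add — endpoints in different components.
MST edge set: {C–G, A–D, A–E, B–F, B–G, D–F}.
Of the listed edges, {A–D, C–G} are in the MST → 2.

2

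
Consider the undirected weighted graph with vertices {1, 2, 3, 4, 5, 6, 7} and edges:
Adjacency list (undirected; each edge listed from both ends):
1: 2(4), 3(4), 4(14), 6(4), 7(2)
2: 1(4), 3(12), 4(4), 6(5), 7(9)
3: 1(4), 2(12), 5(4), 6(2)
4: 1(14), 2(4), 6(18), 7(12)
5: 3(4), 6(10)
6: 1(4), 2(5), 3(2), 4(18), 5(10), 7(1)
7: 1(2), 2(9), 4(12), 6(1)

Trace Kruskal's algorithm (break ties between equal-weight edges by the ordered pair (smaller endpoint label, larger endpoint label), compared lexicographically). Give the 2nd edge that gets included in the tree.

1-7

Sort edges by weight, then run Kruskal:
6—7 (1): add — endpoints in different components.
1—7 (2): add — endpoints in different components.
3—6 (2): add — endpoints in different components.
1—2 (4): add — endpoints in different components.
1—3 (4): skip — 1 and 3 already connected.
1—6 (4): skip — 1 and 6 already connected.
2—4 (4): add — endpoints in different components.
3—5 (4): add — endpoints in different components.
The 2nd edge added is 1—7.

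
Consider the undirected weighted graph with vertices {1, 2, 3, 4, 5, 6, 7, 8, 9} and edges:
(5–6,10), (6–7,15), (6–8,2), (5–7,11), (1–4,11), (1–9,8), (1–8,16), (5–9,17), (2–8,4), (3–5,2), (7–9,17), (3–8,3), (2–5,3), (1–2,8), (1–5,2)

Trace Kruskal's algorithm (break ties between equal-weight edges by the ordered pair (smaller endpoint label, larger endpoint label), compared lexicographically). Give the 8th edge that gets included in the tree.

5-7

Kruskal: consider edges lightest-first.
1–5 (2): add — endpoints in different components.
3–5 (2): add — endpoints in different components.
6–8 (2): add — endpoints in different components.
2–5 (3): add — endpoints in different components.
3–8 (3): add — endpoints in different components.
2–8 (4): skip — 2 and 8 already connected.
1–2 (8): skip — 1 and 2 already connected.
1–9 (8): add — endpoints in different components.
5–6 (10): skip — 5 and 6 already connected.
1–4 (11): add — endpoints in different components.
5–7 (11): add — endpoints in different components.
The 8th edge added is 5–7.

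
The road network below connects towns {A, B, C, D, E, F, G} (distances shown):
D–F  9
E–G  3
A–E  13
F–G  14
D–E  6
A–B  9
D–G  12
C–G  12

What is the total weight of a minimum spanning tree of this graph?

52

Kruskal: consider edges lightest-first.
E–G (3): add — endpoints in different components.
D–E (6): add — endpoints in different components.
A–B (9): add — endpoints in different components.
D–F (9): add — endpoints in different components.
C–G (12): add — endpoints in different components.
D–G (12): skip — D and G already connected.
A–E (13): add — endpoints in different components.
MST edges: E–G, D–E, A–B, D–F, C–G, A–E; total weight 3+6+9+9+12+13 = 52.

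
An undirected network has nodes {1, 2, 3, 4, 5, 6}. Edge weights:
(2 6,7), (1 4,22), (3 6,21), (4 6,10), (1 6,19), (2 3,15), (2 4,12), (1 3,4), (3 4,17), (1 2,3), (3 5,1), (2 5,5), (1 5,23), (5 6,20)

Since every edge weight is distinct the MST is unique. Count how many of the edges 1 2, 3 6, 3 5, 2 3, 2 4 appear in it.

Sort edges by weight, then run Kruskal:
3 5 (1): add — endpoints in different components.
1 2 (3): add — endpoints in different components.
1 3 (4): add — endpoints in different components.
2 5 (5): skip — 2 and 5 already connected.
2 6 (7): add — endpoints in different components.
4 6 (10): add — endpoints in different components.
MST edge set: {3 5, 1 2, 1 3, 2 6, 4 6}.
Of the listed edges, {1 2, 3 5} are in the MST → 2.

2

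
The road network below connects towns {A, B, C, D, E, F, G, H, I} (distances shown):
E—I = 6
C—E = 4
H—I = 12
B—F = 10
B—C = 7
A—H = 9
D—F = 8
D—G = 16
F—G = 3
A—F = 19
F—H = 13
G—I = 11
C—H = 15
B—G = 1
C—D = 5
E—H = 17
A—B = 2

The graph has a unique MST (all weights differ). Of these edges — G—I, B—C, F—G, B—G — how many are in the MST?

Sort edges by weight, then run Kruskal:
B—G (1): add — endpoints in different components.
A—B (2): add — endpoints in different components.
F—G (3): add — endpoints in different components.
C—E (4): add — endpoints in different components.
C—D (5): add — endpoints in different components.
E—I (6): add — endpoints in different components.
B—C (7): add — endpoints in different components.
D—F (8): skip — D and F already connected.
A—H (9): add — endpoints in different components.
MST edge set: {B—G, A—B, F—G, C—E, C—D, E—I, B—C, A—H}.
Of the listed edges, {B—C, F—G, B—G} are in the MST → 3.

3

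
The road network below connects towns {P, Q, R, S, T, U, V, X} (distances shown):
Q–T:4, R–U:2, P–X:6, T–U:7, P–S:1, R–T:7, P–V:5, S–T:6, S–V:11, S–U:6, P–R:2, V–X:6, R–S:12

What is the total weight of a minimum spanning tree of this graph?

Sort edges by weight, then run Kruskal:
P–S (1): add — endpoints in different components.
P–R (2): add — endpoints in different components.
R–U (2): add — endpoints in different components.
Q–T (4): add — endpoints in different components.
P–V (5): add — endpoints in different components.
P–X (6): add — endpoints in different components.
S–T (6): add — endpoints in different components.
MST edges: P–S, P–R, R–U, Q–T, P–V, P–X, S–T; total weight 1+2+2+4+5+6+6 = 26.

26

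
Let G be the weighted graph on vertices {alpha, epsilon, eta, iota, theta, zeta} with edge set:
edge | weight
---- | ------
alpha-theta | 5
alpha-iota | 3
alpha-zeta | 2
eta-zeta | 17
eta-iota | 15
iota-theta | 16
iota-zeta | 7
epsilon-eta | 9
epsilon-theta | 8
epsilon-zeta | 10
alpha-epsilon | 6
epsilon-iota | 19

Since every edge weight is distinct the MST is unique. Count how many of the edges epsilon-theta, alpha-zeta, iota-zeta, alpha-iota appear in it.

Kruskal: consider edges lightest-first.
alpha-zeta (2): add. Components now {eta} {alpha,zeta} {epsilon} {iota} {theta}
alpha-iota (3): add. Components now {eta} {alpha,iota,zeta} {epsilon} {theta}
alpha-theta (5): add. Components now {eta} {alpha,iota,theta,zeta} {epsilon}
alpha-epsilon (6): add. Components now {eta} {alpha,epsilon,iota,theta,zeta}
iota-zeta (7): skip — zeta and iota already connected.
epsilon-theta (8): skip — epsilon and theta already connected.
epsilon-eta (9): add. Components now {alpha,epsilon,eta,iota,theta,zeta}
MST edge set: {alpha-zeta, alpha-iota, alpha-theta, alpha-epsilon, epsilon-eta}.
Of the listed edges, {alpha-zeta, alpha-iota} are in the MST → 2.

2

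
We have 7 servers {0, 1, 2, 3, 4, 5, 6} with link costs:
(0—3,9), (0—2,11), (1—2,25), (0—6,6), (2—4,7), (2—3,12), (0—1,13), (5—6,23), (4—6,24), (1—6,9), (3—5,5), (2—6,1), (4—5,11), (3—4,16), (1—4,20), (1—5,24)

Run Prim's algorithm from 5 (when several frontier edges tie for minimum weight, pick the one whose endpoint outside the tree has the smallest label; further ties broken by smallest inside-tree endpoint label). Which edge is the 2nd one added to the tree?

0-3

Grow the tree from 5 using Prim:
Step 1: cheapest edge leaving the tree is 3—5 (5); add 3.
Step 2: cheapest edge leaving the tree is 0—3 (9); add 0.
Step 3: cheapest edge leaving the tree is 0—6 (6); add 6.
Step 4: cheapest edge leaving the tree is 2—6 (1); add 2.
Step 5: cheapest edge leaving the tree is 2—4 (7); add 4.
Step 6: cheapest edge leaving the tree is 1—6 (9); add 1.
The 2nd edge added is 0—3.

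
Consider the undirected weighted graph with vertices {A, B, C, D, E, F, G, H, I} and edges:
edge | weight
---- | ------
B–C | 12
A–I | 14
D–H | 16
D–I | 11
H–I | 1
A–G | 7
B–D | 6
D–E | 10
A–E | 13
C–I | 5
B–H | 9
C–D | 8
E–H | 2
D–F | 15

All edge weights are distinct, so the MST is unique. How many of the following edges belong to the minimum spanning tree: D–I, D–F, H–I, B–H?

Kruskal: consider edges lightest-first.
H–I (1): add — endpoints in different components.
E–H (2): add — endpoints in different components.
C–I (5): add — endpoints in different components.
B–D (6): add — endpoints in different components.
A–G (7): add — endpoints in different components.
C–D (8): add — endpoints in different components.
B–H (9): skip — B and H already connected.
D–E (10): skip — D and E already connected.
D–I (11): skip — D and I already connected.
B–C (12): skip — B and C already connected.
A–E (13): add — endpoints in different components.
A–I (14): skip — A and I already connected.
D–F (15): add — endpoints in different components.
MST edge set: {H–I, E–H, C–I, B–D, A–G, C–D, A–E, D–F}.
Of the listed edges, {D–F, H–I} are in the MST → 2.

2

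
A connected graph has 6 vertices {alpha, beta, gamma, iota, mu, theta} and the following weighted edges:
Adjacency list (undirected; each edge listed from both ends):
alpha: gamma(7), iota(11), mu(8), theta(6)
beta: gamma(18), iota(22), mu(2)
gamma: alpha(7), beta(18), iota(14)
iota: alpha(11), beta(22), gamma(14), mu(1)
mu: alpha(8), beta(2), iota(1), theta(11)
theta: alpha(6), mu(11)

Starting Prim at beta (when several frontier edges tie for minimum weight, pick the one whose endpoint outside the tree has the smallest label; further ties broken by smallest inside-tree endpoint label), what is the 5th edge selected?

Prim's algorithm from beta:
Step 1: frontier [beta mu 2, beta gamma 18, beta iota 22] → take beta mu (2); add mu.
Step 2: frontier [beta gamma 18, beta iota 22, iota mu 1, alpha mu 8, mu theta 11] → take iota mu (1); add iota.
Step 3: frontier [beta gamma 18, alpha iota 11, gamma iota 14, alpha mu 8, mu theta 11] → take alpha mu (8); add alpha.
Step 4: frontier [alpha theta 6, alpha gamma 7, beta gamma 18, gamma iota 14, mu theta 11] → take alpha theta (6); add theta.
Step 5: frontier [alpha gamma 7, beta gamma 18, gamma iota 14] → take alpha gamma (7); add gamma.
The 5th edge added is alpha gamma.

alpha-gamma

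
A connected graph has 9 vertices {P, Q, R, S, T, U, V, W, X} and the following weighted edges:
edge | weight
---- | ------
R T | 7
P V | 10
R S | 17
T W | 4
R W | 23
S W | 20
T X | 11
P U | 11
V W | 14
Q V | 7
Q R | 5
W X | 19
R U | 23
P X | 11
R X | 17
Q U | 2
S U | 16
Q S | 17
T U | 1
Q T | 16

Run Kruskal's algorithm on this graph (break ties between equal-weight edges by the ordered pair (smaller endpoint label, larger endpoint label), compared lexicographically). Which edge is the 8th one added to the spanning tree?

S-U

Sort edges by weight, then run Kruskal:
T U (1): add — endpoints in different components.
Q U (2): add — endpoints in different components.
T W (4): add — endpoints in different components.
Q R (5): add — endpoints in different components.
Q V (7): add — endpoints in different components.
R T (7): skip — R and T already connected.
P V (10): add — endpoints in different components.
P U (11): skip — U and P already connected.
P X (11): add — endpoints in different components.
T X (11): skip — T and X already connected.
V W (14): skip — W and V already connected.
Q T (16): skip — T and Q already connected.
S U (16): add — endpoints in different components.
The 8th edge added is S U.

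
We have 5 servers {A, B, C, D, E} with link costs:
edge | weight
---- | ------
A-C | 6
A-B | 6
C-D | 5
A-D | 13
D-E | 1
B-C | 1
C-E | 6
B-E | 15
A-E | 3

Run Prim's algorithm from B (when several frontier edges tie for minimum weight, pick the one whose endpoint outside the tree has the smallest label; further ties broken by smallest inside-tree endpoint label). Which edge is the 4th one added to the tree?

A-E

Prim's algorithm from B:
Step 1: cheapest edge leaving the tree is B-C (1); add C.
Step 2: cheapest edge leaving the tree is C-D (5); add D.
Step 3: cheapest edge leaving the tree is D-E (1); add E.
Step 4: cheapest edge leaving the tree is A-E (3); add A.
The 4th edge added is A-E.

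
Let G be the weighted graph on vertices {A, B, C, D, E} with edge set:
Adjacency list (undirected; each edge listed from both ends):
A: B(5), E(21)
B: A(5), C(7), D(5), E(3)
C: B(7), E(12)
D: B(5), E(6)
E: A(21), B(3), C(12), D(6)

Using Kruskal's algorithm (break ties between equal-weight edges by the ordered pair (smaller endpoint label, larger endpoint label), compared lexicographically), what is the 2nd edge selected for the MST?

Kruskal's algorithm — process edges by increasing weight (ties by edge label):
B E (3): add. Components now {A} {B,E} {C} {D}
A B (5): add. Components now {A,B,E} {C} {D}
B D (5): add. Components now {A,B,D,E} {C}
D E (6): skip — D and E already connected.
B C (7): add. Components now {A,B,C,D,E}
The 2nd edge added is A B.

A-B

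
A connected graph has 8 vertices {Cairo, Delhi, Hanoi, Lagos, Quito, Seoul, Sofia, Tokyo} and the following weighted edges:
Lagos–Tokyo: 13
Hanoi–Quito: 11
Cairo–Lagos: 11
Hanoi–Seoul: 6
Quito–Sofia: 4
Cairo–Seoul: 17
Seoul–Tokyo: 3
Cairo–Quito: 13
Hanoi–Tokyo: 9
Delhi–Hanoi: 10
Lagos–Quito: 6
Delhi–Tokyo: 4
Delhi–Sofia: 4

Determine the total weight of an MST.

Sort edges by weight, then run Kruskal:
Seoul–Tokyo (3): add — endpoints in different components.
Delhi–Sofia (4): add — endpoints in different components.
Delhi–Tokyo (4): add — endpoints in different components.
Quito–Sofia (4): add — endpoints in different components.
Hanoi–Seoul (6): add — endpoints in different components.
Lagos–Quito (6): add — endpoints in different components.
Hanoi–Tokyo (9): skip — Hanoi and Tokyo already connected.
Delhi–Hanoi (10): skip — Delhi and Hanoi already connected.
Cairo–Lagos (11): add — endpoints in different components.
MST edges: Seoul–Tokyo, Delhi–Sofia, Delhi–Tokyo, Quito–Sofia, Hanoi–Seoul, Lagos–Quito, Cairo–Lagos; total weight 3+4+4+4+6+6+11 = 38.

38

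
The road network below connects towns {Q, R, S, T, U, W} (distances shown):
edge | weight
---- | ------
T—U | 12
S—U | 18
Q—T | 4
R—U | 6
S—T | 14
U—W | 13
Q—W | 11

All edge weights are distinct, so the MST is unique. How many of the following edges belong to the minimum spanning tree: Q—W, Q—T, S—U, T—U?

3

Kruskal: consider edges lightest-first.
Q—T (4): add. Components now {Q,T} {U} {S} {R} {W}
R—U (6): add. Components now {Q,T} {R,U} {S} {W}
Q—W (11): add. Components now {Q,T,W} {R,U} {S}
T—U (12): add. Components now {Q,R,T,U,W} {S}
U—W (13): skip — U and W already connected.
S—T (14): add. Components now {Q,R,S,T,U,W}
MST edge set: {Q—T, R—U, Q—W, T—U, S—T}.
Of the listed edges, {Q—W, Q—T, T—U} are in the MST → 3.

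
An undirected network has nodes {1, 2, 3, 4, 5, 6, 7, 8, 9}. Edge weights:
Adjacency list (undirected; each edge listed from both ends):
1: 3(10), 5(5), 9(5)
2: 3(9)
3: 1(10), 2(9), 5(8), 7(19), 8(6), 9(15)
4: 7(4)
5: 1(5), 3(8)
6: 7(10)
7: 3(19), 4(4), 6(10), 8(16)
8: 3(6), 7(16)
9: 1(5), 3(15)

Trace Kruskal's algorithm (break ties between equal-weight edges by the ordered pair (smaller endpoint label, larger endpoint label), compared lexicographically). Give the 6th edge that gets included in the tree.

2-3

Kruskal's algorithm — process edges by increasing weight (ties by edge label):
4–7 (4): add — endpoints in different components.
1–5 (5): add — endpoints in different components.
1–9 (5): add — endpoints in different components.
3–8 (6): add — endpoints in different components.
3–5 (8): add — endpoints in different components.
2–3 (9): add — endpoints in different components.
1–3 (10): skip — 1 and 3 already connected.
6–7 (10): add — endpoints in different components.
3–9 (15): skip — 3 and 9 already connected.
7–8 (16): add — endpoints in different components.
The 6th edge added is 2–3.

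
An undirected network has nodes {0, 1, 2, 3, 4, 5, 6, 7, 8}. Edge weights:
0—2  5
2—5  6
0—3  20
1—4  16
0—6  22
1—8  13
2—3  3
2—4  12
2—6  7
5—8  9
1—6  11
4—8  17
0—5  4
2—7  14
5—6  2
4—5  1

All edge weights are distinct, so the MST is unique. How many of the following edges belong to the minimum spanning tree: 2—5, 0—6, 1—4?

0

Sort edges by weight, then run Kruskal:
4—5 (1): add — endpoints in different components.
5—6 (2): add — endpoints in different components.
2—3 (3): add — endpoints in different components.
0—5 (4): add — endpoints in different components.
0—2 (5): add — endpoints in different components.
2—5 (6): skip — 2 and 5 already connected.
2—6 (7): skip — 2 and 6 already connected.
5—8 (9): add — endpoints in different components.
1—6 (11): add — endpoints in different components.
2—4 (12): skip — 2 and 4 already connected.
1—8 (13): skip — 1 and 8 already connected.
2—7 (14): add — endpoints in different components.
MST edge set: {4—5, 5—6, 2—3, 0—5, 0—2, 5—8, 1—6, 2—7}.
Of the listed edges, {} are in the MST → 0.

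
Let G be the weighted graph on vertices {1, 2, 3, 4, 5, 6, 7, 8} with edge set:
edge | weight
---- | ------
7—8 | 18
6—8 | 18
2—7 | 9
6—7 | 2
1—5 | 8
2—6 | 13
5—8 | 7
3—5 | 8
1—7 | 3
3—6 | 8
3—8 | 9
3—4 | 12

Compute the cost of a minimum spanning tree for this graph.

Prim, starting at 4.
Step 1: frontier [3—4 12] → take 3—4 (12); add 3.
Step 2: frontier [3—5 8, 3—6 8, 3—8 9] → take 3—5 (8); add 5.
Step 3: frontier [3—6 8, 3—8 9, 5—8 7, 1—5 8] → take 5—8 (7); add 8.
Step 4: frontier [3—6 8, 1—5 8, 6—8 18, 7—8 18] → take 1—5 (8); add 1.
Step 5: frontier [1—7 3, 3—6 8, 6—8 18, 7—8 18] → take 1—7 (3); add 7.
Step 6: frontier [3—6 8, 6—7 2, 2—7 9, 6—8 18] → take 6—7 (2); add 6.
Step 7: frontier [2—6 13, 2—7 9] → take 2—7 (9); add 2.
MST edges: 3—4, 3—5, 5—8, 1—5, 1—7, 6—7, 2—7; total weight 12+8+7+8+3+2+9 = 49.

49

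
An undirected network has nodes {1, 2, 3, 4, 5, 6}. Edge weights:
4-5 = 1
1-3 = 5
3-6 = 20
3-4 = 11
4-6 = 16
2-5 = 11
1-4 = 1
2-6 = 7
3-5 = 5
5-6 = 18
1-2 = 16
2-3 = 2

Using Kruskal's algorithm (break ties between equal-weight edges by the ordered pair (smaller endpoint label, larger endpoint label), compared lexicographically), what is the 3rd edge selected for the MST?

2-3

Kruskal: consider edges lightest-first.
1-4 (1): add. Components now {1,4} {2} {3} {5} {6}
4-5 (1): add. Components now {1,4,5} {2} {3} {6}
2-3 (2): add. Components now {1,4,5} {2,3} {6}
1-3 (5): add. Components now {1,2,3,4,5} {6}
3-5 (5): skip — 3 and 5 already connected.
2-6 (7): add. Components now {1,2,3,4,5,6}
The 3rd edge added is 2-3.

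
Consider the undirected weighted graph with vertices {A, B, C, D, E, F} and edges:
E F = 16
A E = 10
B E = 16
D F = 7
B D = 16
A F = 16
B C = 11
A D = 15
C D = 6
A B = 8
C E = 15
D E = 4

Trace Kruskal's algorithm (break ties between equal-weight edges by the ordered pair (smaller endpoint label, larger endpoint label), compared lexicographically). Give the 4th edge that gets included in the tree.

Kruskal: consider edges lightest-first.
D E (4): add — endpoints in different components.
C D (6): add — endpoints in different components.
D F (7): add — endpoints in different components.
A B (8): add — endpoints in different components.
A E (10): add — endpoints in different components.
The 4th edge added is A B.

A-B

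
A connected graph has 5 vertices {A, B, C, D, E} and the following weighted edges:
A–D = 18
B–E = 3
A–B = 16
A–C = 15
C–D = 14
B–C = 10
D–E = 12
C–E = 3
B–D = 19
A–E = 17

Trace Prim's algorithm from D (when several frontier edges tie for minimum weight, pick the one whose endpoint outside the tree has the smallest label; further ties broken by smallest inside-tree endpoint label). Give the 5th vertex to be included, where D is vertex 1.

Prim's algorithm from D:
Step 1: cheapest edge leaving the tree is D–E (12); add E.
Step 2: cheapest edge leaving the tree is B–E (3); add B.
Step 3: cheapest edge leaving the tree is C–E (3); add C.
Step 4: cheapest edge leaving the tree is A–C (15); add A.
Vertex order: D, E, B, C, A. The 5th vertex is A.

A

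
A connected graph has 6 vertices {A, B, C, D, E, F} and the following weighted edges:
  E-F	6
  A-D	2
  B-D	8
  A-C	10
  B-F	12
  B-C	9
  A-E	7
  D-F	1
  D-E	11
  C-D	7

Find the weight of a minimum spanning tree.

Prim's algorithm from F:
Step 1: cheapest edge leaving the tree is D-F (1); add D.
Step 2: cheapest edge leaving the tree is A-D (2); add A.
Step 3: cheapest edge leaving the tree is E-F (6); add E.
Step 4: cheapest edge leaving the tree is C-D (7); add C.
Step 5: cheapest edge leaving the tree is B-D (8); add B.
MST edges: D-F, A-D, E-F, C-D, B-D; total weight 1+2+6+7+8 = 24.

24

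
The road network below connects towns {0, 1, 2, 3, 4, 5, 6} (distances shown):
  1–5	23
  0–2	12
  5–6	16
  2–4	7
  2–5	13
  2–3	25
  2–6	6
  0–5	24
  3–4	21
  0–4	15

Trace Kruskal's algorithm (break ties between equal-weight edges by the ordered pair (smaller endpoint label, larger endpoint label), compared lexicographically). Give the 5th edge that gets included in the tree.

Kruskal: consider edges lightest-first.
2–6 (6): add. Components now {0} {1} {2,6} {3} {4} {5}
2–4 (7): add. Components now {0} {1} {2,4,6} {3} {5}
0–2 (12): add. Components now {0,2,4,6} {1} {3} {5}
2–5 (13): add. Components now {0,2,4,5,6} {1} {3}
0–4 (15): skip — 0 and 4 already connected.
5–6 (16): skip — 5 and 6 already connected.
3–4 (21): add. Components now {0,2,3,4,5,6} {1}
1–5 (23): add. Components now {0,1,2,3,4,5,6}
The 5th edge added is 3–4.

3-4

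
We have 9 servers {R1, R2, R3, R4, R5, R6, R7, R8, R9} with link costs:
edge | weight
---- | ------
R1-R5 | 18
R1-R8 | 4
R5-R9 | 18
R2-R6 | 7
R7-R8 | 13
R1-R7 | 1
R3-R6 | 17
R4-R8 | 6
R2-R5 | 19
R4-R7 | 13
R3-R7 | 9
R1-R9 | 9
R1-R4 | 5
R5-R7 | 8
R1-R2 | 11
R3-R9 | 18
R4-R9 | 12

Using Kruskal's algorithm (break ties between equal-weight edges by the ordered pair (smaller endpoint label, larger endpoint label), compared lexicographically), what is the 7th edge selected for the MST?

R3-R7

Sort edges by weight, then run Kruskal:
R1-R7 (1): add — endpoints in different components.
R1-R8 (4): add — endpoints in different components.
R1-R4 (5): add — endpoints in different components.
R4-R8 (6): skip — R4 and R8 already connected.
R2-R6 (7): add — endpoints in different components.
R5-R7 (8): add — endpoints in different components.
R1-R9 (9): add — endpoints in different components.
R3-R7 (9): add — endpoints in different components.
R1-R2 (11): add — endpoints in different components.
The 7th edge added is R3-R7.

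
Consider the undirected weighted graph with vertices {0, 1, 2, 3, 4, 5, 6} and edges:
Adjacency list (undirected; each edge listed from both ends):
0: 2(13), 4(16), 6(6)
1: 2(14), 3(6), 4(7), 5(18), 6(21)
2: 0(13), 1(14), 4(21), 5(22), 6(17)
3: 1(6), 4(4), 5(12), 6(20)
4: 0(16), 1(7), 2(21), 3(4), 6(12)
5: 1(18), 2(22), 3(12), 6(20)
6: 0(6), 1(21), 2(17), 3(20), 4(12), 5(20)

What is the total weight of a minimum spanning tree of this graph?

53

Kruskal's algorithm — process edges by increasing weight (ties by edge label):
3–4 (4): add — endpoints in different components.
0–6 (6): add — endpoints in different components.
1–3 (6): add — endpoints in different components.
1–4 (7): skip — 1 and 4 already connected.
3–5 (12): add — endpoints in different components.
4–6 (12): add — endpoints in different components.
0–2 (13): add — endpoints in different components.
MST edges: 3–4, 0–6, 1–3, 3–5, 4–6, 0–2; total weight 4+6+6+12+12+13 = 53.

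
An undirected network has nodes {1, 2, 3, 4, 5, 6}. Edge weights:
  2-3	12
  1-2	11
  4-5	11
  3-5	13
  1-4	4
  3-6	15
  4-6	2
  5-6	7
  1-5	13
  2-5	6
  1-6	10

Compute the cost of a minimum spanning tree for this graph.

Grow the tree from 2 using Prim:
Step 1: frontier [2-5 6, 1-2 11, 2-3 12] → take 2-5 (6); add 5.
Step 2: frontier [1-2 11, 2-3 12, 5-6 7, 4-5 11, 1-5 13, 3-5 13] → take 5-6 (7); add 6.
Step 3: frontier [1-2 11, 2-3 12, 4-5 11, 1-5 13, 3-5 13, 4-6 2, 1-6 10, 3-6 15] → take 4-6 (2); add 4.
Step 4: frontier [1-2 11, 2-3 12, 1-4 4, 1-5 13, 3-5 13, 1-6 10, 3-6 15] → take 1-4 (4); add 1.
Step 5: frontier [2-3 12, 3-5 13, 3-6 15] → take 2-3 (12); add 3.
MST edges: 2-5, 5-6, 4-6, 1-4, 2-3; total weight 6+7+2+4+12 = 31.

31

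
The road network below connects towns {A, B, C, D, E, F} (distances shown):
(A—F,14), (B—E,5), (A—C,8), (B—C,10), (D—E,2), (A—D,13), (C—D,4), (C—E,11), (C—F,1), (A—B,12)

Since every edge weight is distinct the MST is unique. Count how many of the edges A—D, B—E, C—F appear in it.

2

Sort edges by weight, then run Kruskal:
C—F (1): add — endpoints in different components.
D—E (2): add — endpoints in different components.
C—D (4): add — endpoints in different components.
B—E (5): add — endpoints in different components.
A—C (8): add — endpoints in different components.
MST edge set: {C—F, D—E, C—D, B—E, A—C}.
Of the listed edges, {B—E, C—F} are in the MST → 2.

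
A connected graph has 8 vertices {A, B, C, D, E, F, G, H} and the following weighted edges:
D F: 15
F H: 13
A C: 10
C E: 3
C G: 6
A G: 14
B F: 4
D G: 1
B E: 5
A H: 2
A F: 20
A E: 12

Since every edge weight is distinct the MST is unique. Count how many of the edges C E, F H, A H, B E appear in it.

Kruskal's algorithm — process edges by increasing weight (ties by edge label):
D G (1): add — endpoints in different components.
A H (2): add — endpoints in different components.
C E (3): add — endpoints in different components.
B F (4): add — endpoints in different components.
B E (5): add — endpoints in different components.
C G (6): add — endpoints in different components.
A C (10): add — endpoints in different components.
MST edge set: {D G, A H, C E, B F, B E, C G, A C}.
Of the listed edges, {C E, A H, B E} are in the MST → 3.

3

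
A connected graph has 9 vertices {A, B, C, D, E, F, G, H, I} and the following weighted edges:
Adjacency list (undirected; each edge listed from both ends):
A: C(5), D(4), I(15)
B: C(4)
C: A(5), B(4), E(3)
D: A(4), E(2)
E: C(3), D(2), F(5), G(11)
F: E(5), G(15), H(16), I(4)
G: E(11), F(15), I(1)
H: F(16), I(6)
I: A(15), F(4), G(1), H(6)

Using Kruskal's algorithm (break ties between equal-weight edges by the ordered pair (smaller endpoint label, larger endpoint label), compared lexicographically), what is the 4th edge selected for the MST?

Sort edges by weight, then run Kruskal:
G–I (1): add — endpoints in different components.
D–E (2): add — endpoints in different components.
C–E (3): add — endpoints in different components.
A–D (4): add — endpoints in different components.
B–C (4): add — endpoints in different components.
F–I (4): add — endpoints in different components.
A–C (5): skip — A and C already connected.
E–F (5): add — endpoints in different components.
H–I (6): add — endpoints in different components.
The 4th edge added is A–D.

A-D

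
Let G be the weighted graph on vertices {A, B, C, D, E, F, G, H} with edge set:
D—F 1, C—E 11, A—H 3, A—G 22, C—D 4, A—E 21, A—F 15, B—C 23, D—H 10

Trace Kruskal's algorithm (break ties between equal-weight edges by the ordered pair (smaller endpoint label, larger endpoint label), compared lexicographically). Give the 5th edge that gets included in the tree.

Kruskal: consider edges lightest-first.
D—F (1): add — endpoints in different components.
A—H (3): add — endpoints in different components.
C—D (4): add — endpoints in different components.
D—H (10): add — endpoints in different components.
C—E (11): add — endpoints in different components.
A—F (15): skip — A and F already connected.
A—E (21): skip — A and E already connected.
A—G (22): add — endpoints in different components.
B—C (23): add — endpoints in different components.
The 5th edge added is C—E.

C-E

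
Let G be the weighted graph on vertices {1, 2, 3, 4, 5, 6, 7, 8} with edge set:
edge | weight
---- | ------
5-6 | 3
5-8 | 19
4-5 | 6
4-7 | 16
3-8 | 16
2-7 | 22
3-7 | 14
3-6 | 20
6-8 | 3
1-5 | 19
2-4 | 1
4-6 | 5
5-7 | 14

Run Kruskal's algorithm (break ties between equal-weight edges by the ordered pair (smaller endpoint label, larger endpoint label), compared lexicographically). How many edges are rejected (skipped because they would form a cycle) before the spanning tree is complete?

3

Sort edges by weight, then run Kruskal:
2-4 (1): add — endpoints in different components.
5-6 (3): add — endpoints in different components.
6-8 (3): add — endpoints in different components.
4-6 (5): add — endpoints in different components.
4-5 (6): skip — 4 and 5 already connected.
3-7 (14): add — endpoints in different components.
5-7 (14): add — endpoints in different components.
3-8 (16): skip — 3 and 8 already connected.
4-7 (16): skip — 4 and 7 already connected.
1-5 (19): add — endpoints in different components.
Edges rejected before the tree was complete: 3.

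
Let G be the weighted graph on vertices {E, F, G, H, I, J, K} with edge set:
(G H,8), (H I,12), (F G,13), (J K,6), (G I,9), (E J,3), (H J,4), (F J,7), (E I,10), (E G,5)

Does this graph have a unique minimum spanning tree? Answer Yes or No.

Kruskal: consider edges lightest-first.
E J (3): add — endpoints in different components.
H J (4): add — endpoints in different components.
E G (5): add — endpoints in different components.
J K (6): add — endpoints in different components.
F J (7): add — endpoints in different components.
G H (8): skip — G and H already connected.
G I (9): add — endpoints in different components.
Every non-tree edge has weight strictly greater than the heaviest edge on the tree path between its endpoints, so the MST is unique.

Yes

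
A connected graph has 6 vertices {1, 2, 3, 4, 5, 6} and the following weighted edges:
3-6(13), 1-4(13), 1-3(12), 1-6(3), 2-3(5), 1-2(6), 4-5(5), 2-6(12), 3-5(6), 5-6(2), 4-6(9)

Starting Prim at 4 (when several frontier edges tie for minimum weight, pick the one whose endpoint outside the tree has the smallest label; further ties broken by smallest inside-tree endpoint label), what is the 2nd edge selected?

5-6

Grow the tree from 4 using Prim:
Step 1: frontier [4-5 5, 4-6 9, 1-4 13] → take 4-5 (5); add 5.
Step 2: frontier [4-6 9, 1-4 13, 5-6 2, 3-5 6] → take 5-6 (2); add 6.
Step 3: frontier [1-4 13, 3-5 6, 1-6 3, 2-6 12, 3-6 13] → take 1-6 (3); add 1.
Step 4: frontier [1-2 6, 1-3 12, 3-5 6, 2-6 12, 3-6 13] → take 1-2 (6); add 2.
Step 5: frontier [1-3 12, 2-3 5, 3-5 6, 3-6 13] → take 2-3 (5); add 3.
The 2nd edge added is 5-6.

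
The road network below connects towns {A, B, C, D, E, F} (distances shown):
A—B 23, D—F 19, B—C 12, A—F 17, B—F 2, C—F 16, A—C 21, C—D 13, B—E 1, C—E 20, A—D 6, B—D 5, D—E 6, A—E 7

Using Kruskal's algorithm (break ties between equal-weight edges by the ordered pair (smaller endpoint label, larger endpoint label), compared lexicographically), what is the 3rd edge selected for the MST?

B-D

Kruskal's algorithm — process edges by increasing weight (ties by edge label):
B—E (1): add — endpoints in different components.
B—F (2): add — endpoints in different components.
B—D (5): add — endpoints in different components.
A—D (6): add — endpoints in different components.
D—E (6): skip — D and E already connected.
A—E (7): skip — A and E already connected.
B—C (12): add — endpoints in different components.
The 3rd edge added is B—D.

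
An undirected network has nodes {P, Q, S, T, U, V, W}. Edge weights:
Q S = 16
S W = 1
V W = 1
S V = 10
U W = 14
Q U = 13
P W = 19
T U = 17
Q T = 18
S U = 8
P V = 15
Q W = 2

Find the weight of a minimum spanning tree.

Prim, starting at S.
Step 1: frontier [S W 1, S U 8, S V 10, Q S 16] → take S W (1); add W.
Step 2: frontier [S U 8, S V 10, Q S 16, V W 1, Q W 2, U W 14, P W 19] → take V W (1); add V.
Step 3: frontier [S U 8, Q S 16, P V 15, Q W 2, U W 14, P W 19] → take Q W (2); add Q.
Step 4: frontier [Q U 13, Q T 18, S U 8, P V 15, U W 14, P W 19] → take S U (8); add U.
Step 5: frontier [Q T 18, T U 17, P V 15, P W 19] → take P V (15); add P.
Step 6: frontier [Q T 18, T U 17] → take T U (17); add T.
MST edges: S W, V W, Q W, S U, P V, T U; total weight 1+1+2+8+15+17 = 44.

44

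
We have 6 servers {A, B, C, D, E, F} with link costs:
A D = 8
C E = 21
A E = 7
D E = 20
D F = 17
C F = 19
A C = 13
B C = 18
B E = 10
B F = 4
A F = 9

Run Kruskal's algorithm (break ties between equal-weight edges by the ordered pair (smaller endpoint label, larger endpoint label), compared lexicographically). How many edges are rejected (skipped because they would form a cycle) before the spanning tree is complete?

1

Sort edges by weight, then run Kruskal:
B F (4): add — endpoints in different components.
A E (7): add — endpoints in different components.
A D (8): add — endpoints in different components.
A F (9): add — endpoints in different components.
B E (10): skip — B and E already connected.
A C (13): add — endpoints in different components.
Edges rejected before the tree was complete: 1.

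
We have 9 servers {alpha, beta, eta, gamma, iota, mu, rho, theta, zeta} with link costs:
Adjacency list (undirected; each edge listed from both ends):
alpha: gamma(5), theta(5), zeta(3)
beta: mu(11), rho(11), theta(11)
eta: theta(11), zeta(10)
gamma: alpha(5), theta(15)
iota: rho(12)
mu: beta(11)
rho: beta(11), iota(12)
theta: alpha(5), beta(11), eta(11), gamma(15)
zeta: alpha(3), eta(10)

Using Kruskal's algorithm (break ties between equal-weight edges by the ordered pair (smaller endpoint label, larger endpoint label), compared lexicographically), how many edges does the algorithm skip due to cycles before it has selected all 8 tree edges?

1

Kruskal: consider edges lightest-first.
alpha–zeta (3): add — endpoints in different components.
alpha–gamma (5): add — endpoints in different components.
alpha–theta (5): add — endpoints in different components.
eta–zeta (10): add — endpoints in different components.
beta–mu (11): add — endpoints in different components.
beta–rho (11): add — endpoints in different components.
beta–theta (11): add — endpoints in different components.
eta–theta (11): skip — theta and eta already connected.
iota–rho (12): add — endpoints in different components.
Edges rejected before the tree was complete: 1.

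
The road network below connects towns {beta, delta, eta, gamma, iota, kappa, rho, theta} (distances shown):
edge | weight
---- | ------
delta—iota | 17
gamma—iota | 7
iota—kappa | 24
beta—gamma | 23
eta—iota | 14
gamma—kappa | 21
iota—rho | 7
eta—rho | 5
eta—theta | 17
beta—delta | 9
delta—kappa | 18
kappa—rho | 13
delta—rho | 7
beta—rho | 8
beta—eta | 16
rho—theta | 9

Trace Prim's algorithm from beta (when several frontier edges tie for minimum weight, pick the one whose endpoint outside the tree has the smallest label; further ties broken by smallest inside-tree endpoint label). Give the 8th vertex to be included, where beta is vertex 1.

Prim, starting at beta.
Step 1: cheapest edge leaving the tree is beta—rho (8); add rho.
Step 2: cheapest edge leaving the tree is eta—rho (5); add eta.
Step 3: cheapest edge leaving the tree is delta—rho (7); add delta.
Step 4: cheapest edge leaving the tree is iota—rho (7); add iota.
Step 5: cheapest edge leaving the tree is gamma—iota (7); add gamma.
Step 6: cheapest edge leaving the tree is rho—theta (9); add theta.
Step 7: cheapest edge leaving the tree is kappa—rho (13); add kappa.
Vertex order: beta, rho, eta, delta, iota, gamma, theta, kappa. The 8th vertex is kappa.

kappa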